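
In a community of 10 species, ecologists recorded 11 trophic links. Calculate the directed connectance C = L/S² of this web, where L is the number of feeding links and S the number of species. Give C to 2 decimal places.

C = 0.11

The web has S = 10 species and L = 11 feeding links.
C = L / S² = 11 / 100 = 0.1100 ≈ 0.11.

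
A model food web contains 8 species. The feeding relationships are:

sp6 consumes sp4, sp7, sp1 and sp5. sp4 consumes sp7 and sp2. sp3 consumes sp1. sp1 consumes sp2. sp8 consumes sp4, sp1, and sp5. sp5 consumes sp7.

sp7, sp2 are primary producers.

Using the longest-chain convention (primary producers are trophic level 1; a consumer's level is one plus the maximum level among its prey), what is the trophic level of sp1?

Trophic level 2

sp2 is a producer → level 1.
sp1 eats sp2 → level 2.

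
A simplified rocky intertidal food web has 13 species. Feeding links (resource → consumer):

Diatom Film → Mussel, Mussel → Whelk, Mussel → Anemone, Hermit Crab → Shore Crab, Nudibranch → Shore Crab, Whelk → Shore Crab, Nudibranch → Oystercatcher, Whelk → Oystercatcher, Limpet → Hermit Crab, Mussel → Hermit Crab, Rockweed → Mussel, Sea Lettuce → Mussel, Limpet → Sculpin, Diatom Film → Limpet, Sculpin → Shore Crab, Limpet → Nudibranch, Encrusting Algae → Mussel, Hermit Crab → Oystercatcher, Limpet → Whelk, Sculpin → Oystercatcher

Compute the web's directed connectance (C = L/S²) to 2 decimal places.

The web has S = 13 species and L = 20 feeding links.
C = L / S² = 20 / 169 = 0.1183 ≈ 0.12.

C = 0.12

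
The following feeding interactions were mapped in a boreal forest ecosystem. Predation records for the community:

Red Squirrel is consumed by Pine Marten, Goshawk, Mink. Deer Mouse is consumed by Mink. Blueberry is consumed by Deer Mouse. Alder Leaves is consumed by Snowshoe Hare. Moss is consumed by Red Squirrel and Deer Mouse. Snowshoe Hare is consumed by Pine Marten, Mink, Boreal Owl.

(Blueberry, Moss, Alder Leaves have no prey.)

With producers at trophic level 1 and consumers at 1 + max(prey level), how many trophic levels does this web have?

Producers (level 1): Blueberry, Moss, Alder Leaves.
Alder Leaves → Snowshoe Hare → Boreal Owl gives Boreal Owl level 3.
No species has a prey at level 3, so no species reaches level 4.

3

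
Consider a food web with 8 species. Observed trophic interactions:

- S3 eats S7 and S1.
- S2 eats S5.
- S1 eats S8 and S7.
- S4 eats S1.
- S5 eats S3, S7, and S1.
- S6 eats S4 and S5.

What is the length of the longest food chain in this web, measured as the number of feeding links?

4 links

One longest chain: S8 → S1 → S3 → S5 → S2.
It has 5 species and 4 links.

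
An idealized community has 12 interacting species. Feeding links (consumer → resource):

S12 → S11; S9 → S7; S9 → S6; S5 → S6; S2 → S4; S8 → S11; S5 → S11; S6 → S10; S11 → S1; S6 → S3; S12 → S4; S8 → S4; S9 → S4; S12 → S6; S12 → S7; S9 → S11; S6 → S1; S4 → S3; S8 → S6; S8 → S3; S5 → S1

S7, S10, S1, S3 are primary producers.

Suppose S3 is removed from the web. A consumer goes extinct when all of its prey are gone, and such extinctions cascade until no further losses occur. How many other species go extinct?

Remove S3.
Round 1: S4 (all prey gone) → extinct.
Round 2: S2 (all prey gone) → extinct.
No further losses. Total secondary extinctions: 2.

2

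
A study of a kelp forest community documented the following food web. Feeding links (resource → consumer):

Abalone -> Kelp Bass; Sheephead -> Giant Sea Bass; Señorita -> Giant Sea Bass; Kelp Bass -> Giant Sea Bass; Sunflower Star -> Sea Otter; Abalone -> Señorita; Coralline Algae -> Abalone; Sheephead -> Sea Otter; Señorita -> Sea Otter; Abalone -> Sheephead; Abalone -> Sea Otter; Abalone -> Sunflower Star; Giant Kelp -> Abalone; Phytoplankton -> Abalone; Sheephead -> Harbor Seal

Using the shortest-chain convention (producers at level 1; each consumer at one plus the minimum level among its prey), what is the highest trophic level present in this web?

Producers (level 1): Phytoplankton, Giant Kelp, Coralline Algae.
Following each consumer down to its lowest-level prey: Phytoplankton → Abalone → Señorita → Giant Sea Bass (levels 1 through 4).
All prey of Giant Sea Bass (Señorita 3, Kelp Bass 3, Sheephead 3) are at level 3 or above, so Giant Sea Bass is at level 1 + 3 = 4.
Every consumer has at least one prey at level 3 or below, so none exceeds level 4.

4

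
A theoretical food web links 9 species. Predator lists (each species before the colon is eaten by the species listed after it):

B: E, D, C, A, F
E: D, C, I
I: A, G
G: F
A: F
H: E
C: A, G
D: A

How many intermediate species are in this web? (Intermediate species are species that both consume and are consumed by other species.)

6

Intermediate species (has both prey and predators): E, D, C, I, A, G.
Count: 6.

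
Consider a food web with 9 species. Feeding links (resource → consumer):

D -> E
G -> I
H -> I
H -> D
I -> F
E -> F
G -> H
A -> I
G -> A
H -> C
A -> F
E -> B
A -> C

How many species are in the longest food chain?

One longest chain: G → H → D → E → B.
It has 5 species and 4 links.

5 species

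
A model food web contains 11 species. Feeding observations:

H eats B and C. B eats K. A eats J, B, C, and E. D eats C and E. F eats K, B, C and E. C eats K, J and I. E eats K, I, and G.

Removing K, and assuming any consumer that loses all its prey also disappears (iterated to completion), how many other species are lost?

Remove K.
Round 1: B (all prey gone) → extinct.
No further losses. Total secondary extinctions: 1.

1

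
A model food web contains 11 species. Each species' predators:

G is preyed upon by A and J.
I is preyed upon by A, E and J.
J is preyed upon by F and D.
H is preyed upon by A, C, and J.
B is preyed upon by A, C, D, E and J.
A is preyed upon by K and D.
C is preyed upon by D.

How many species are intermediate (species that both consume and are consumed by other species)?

3

Intermediate species (has both prey and predators): C, J, A.
Count: 3.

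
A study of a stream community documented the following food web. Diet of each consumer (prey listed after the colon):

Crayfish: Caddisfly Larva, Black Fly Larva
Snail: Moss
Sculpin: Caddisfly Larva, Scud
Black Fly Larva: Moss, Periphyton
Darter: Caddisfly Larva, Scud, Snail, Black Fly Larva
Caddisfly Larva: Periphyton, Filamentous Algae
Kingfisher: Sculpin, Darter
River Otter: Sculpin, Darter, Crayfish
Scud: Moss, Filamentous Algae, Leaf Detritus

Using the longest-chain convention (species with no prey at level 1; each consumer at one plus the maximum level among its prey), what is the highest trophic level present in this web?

Basal resources (level 1): Moss, Periphyton, Filamentous Algae, Leaf Detritus.
Periphyton → Caddisfly Larva → Sculpin → River Otter gives River Otter level 4.
No species has a prey at level 4, so no species reaches level 5.

4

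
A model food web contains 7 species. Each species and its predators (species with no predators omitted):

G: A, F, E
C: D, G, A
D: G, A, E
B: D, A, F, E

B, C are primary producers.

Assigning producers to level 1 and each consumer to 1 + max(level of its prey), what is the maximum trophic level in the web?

4

Producers (level 1): B, C.
B → D → G → A gives A level 4.
No species has a prey at level 4, so no species reaches level 5.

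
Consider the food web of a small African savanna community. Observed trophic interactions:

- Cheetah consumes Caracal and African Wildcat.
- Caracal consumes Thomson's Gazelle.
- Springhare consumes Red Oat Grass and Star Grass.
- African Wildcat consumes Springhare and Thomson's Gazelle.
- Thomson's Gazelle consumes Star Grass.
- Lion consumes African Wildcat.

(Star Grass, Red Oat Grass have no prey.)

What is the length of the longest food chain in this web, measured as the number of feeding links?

3 links

One longest chain: Star Grass → Springhare → African Wildcat → Lion.
It has 4 species and 3 links.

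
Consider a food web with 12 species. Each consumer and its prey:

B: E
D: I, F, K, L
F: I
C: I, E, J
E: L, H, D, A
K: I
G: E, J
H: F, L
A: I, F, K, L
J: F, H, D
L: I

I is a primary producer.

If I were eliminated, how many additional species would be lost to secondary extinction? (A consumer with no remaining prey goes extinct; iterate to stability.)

11

Remove I.
Round 1: F (all prey gone), K (all prey gone), L (all prey gone) → extinct.
Round 2: H (all prey gone), D (all prey gone), A (all prey gone) → extinct.
Round 3: E (all prey gone), J (all prey gone) → extinct.
Round 4: C (all prey gone), G (all prey gone), B (all prey gone) → extinct.
No further losses. Total secondary extinctions: 11.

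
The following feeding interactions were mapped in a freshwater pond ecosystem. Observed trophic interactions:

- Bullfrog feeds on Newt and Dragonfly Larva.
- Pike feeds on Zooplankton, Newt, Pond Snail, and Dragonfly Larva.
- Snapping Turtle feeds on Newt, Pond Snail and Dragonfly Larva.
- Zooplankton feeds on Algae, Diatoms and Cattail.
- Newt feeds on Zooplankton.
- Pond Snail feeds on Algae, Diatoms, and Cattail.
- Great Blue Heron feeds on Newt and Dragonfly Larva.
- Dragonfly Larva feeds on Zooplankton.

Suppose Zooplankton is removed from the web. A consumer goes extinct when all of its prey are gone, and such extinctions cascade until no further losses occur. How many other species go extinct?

Remove Zooplankton.
Round 1: Newt (all prey gone), Dragonfly Larva (all prey gone) → extinct.
Round 2: Great Blue Heron (all prey gone), Bullfrog (all prey gone) → extinct.
No further losses. Total secondary extinctions: 4.

4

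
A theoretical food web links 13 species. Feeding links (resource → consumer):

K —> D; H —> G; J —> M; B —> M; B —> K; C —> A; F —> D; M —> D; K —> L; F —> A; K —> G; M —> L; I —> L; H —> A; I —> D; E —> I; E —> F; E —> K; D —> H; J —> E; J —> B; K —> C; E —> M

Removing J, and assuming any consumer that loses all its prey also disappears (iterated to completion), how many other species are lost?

12

Remove J.
Round 1: E (all prey gone), B (all prey gone) → extinct.
Round 2: I (all prey gone), K (all prey gone), F (all prey gone), M (all prey gone) → extinct.
Round 3: D (all prey gone), L (all prey gone), C (all prey gone) → extinct.
Round 4: H (all prey gone) → extinct.
Round 5: A (all prey gone), G (all prey gone) → extinct.
No further losses. Total secondary extinctions: 12.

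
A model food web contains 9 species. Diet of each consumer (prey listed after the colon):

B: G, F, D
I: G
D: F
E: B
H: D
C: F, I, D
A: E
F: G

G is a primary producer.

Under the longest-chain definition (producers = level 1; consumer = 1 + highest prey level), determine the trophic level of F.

Trophic level 2

G is a producer → level 1.
F eats G → level 2.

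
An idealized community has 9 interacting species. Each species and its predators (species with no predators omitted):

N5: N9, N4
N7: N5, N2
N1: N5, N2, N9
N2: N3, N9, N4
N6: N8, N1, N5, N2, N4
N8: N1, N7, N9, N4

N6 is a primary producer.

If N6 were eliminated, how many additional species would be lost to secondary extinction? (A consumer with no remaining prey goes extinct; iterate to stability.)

Remove N6.
Round 1: N8 (all prey gone) → extinct.
Round 2: N1 (all prey gone), N7 (all prey gone) → extinct.
Round 3: N5 (all prey gone), N2 (all prey gone) → extinct.
Round 4: N3 (all prey gone), N9 (all prey gone), N4 (all prey gone) → extinct.
No further losses. Total secondary extinctions: 8.

8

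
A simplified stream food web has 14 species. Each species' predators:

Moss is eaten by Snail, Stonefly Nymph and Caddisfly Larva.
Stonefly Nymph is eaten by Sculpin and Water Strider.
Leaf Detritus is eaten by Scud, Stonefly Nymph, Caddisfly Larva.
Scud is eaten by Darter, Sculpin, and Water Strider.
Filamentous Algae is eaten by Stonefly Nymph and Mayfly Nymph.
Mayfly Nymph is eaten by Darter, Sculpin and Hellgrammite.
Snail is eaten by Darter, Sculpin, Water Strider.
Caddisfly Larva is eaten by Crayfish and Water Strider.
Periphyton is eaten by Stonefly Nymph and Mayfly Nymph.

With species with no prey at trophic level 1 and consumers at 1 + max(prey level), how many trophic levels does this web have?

3

Basal resources (level 1): Filamentous Algae, Leaf Detritus, Periphyton, Moss.
Leaf Detritus → Scud → Darter gives Darter level 3.
No species has a prey at level 3, so no species reaches level 4.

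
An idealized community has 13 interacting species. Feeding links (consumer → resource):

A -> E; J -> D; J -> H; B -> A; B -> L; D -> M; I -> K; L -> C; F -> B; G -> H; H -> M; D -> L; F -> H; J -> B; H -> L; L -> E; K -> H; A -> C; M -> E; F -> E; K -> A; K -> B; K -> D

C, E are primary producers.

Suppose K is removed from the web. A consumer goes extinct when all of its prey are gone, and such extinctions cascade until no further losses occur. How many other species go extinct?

1

Remove K.
Round 1: I (all prey gone) → extinct.
No further losses. Total secondary extinctions: 1.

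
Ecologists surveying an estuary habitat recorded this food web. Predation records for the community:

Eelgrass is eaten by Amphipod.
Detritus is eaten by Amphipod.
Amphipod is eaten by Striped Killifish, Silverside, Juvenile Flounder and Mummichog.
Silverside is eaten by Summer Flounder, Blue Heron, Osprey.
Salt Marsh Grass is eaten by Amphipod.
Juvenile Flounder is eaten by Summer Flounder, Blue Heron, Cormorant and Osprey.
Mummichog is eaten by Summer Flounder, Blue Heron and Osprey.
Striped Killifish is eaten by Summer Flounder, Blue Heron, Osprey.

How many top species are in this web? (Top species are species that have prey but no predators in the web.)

Top species (has prey, but nothing eats it): Summer Flounder, Cormorant, Blue Heron, Osprey.
Count: 4.

4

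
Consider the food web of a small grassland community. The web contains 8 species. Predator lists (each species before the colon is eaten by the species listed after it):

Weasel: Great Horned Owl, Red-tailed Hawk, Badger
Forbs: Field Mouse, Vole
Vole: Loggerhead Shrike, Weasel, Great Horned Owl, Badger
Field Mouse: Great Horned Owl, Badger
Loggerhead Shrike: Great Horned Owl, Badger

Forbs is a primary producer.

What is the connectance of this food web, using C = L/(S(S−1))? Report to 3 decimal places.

The web has S = 8 species and L = 13 feeding links.
C = L / (S(S−1)) = 13 / 56 = 0.2321 ≈ 0.232.

C = 0.232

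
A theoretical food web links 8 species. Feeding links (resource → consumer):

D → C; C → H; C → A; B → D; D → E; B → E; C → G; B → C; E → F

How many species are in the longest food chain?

4 species

One longest chain: B → D → C → G.
It has 4 species and 3 links.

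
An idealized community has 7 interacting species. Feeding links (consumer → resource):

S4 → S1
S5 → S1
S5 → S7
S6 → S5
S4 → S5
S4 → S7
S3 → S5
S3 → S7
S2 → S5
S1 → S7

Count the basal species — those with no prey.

1

Basal species (no prey listed): S7.
Count: 1.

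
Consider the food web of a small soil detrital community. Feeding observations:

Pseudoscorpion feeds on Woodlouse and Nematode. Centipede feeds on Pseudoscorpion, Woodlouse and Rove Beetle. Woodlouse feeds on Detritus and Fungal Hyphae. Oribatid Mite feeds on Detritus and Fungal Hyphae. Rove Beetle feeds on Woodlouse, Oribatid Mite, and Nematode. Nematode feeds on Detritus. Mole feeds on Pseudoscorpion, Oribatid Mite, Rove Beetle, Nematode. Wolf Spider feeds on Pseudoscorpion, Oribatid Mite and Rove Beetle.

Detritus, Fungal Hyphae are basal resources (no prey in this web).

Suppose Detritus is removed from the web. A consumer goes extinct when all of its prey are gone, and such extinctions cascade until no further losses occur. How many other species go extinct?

1

Remove Detritus.
Round 1: Nematode (all prey gone) → extinct.
No further losses. Total secondary extinctions: 1.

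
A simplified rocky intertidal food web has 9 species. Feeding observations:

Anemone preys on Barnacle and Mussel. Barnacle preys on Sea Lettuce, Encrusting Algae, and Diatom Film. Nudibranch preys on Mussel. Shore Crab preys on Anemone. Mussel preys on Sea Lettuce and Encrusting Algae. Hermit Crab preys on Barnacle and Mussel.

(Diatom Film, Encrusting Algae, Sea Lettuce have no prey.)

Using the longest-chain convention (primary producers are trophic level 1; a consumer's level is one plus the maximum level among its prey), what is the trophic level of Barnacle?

Trophic level 2

Diatom Film is a producer → level 1.
Barnacle eats Diatom Film (level 1); other prey at levels: Encrusting Algae 1, Sea Lettuce 1 → level 2.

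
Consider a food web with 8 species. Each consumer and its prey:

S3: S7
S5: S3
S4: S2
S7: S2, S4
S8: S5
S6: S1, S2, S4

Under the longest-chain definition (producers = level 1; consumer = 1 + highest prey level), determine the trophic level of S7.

Trophic level 3

S2 is a producer → level 1.
S4 eats S2 → level 2.
S7 eats S4 (level 2); other prey at levels: S2 1 → level 3.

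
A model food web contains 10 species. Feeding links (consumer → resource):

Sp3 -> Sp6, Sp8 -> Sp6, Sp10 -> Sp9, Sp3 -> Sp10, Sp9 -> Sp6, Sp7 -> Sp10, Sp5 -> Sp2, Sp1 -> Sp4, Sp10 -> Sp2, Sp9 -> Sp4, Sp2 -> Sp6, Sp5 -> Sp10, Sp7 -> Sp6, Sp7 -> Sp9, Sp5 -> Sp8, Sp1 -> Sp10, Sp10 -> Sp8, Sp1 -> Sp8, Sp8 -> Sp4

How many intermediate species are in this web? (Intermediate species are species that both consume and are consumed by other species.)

4

Intermediate species (has both prey and predators): Sp8, Sp2, Sp9, Sp10.
Count: 4.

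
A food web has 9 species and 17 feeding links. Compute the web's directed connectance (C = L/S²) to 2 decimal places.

The web has S = 9 species and L = 17 feeding links.
C = L / S² = 17 / 81 = 0.2099 ≈ 0.21.

C = 0.21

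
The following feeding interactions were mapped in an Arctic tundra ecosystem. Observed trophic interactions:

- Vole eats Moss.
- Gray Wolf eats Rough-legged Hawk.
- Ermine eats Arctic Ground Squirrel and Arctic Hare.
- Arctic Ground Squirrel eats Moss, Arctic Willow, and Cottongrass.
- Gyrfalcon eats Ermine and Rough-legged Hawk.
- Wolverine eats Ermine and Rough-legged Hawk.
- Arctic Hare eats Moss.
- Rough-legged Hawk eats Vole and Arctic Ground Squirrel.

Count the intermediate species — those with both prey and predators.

5

Intermediate species (has both prey and predators): Arctic Ground Squirrel, Vole, Arctic Hare, Ermine, Rough-legged Hawk.
Count: 5.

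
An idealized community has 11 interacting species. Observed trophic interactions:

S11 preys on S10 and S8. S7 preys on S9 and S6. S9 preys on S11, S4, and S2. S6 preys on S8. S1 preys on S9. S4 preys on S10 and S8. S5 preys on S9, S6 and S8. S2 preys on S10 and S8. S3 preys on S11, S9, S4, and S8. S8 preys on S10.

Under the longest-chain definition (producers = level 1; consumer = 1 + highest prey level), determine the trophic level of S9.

Trophic level 4

S10 is a producer → level 1.
S8 eats S10 → level 2.
S4 eats S8 (level 2); other prey at levels: S10 1 → level 3.
S9 eats S4 (level 3); other prey at levels: S11 3, S2 3 → level 4.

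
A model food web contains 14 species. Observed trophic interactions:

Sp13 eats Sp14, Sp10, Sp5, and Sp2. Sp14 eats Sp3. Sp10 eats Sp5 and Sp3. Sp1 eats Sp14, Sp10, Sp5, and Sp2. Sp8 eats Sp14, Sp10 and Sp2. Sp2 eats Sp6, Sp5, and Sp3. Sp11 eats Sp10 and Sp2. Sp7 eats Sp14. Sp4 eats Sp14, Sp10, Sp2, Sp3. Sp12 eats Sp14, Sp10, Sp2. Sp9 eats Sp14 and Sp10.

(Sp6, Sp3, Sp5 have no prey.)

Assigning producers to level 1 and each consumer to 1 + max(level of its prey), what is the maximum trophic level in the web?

3

Producers (level 1): Sp6, Sp3, Sp5.
Sp3 → Sp14 → Sp9 gives Sp9 level 3.
No species has a prey at level 3, so no species reaches level 4.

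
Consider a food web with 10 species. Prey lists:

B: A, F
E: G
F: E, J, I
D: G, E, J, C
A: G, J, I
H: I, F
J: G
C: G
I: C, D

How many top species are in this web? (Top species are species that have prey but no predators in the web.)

Top species (has prey, but nothing eats it): B, H.
Count: 2.

2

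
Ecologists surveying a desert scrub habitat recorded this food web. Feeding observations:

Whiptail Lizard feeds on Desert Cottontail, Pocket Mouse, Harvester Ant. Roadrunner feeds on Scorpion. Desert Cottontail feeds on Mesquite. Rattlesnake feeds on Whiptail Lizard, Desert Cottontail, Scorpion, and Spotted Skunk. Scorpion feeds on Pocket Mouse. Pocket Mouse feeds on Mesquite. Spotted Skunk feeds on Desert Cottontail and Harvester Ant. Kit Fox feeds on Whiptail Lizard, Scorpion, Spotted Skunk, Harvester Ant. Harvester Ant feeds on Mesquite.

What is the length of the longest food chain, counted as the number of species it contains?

4 species

One longest chain: Mesquite → Pocket Mouse → Scorpion → Roadrunner.
It has 4 species and 3 links.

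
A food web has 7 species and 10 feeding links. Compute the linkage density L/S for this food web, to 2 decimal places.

L/S = 1.43

There are L = 10 links among S = 7 species.
L/S = 10/7 = 1.4286 ≈ 1.43.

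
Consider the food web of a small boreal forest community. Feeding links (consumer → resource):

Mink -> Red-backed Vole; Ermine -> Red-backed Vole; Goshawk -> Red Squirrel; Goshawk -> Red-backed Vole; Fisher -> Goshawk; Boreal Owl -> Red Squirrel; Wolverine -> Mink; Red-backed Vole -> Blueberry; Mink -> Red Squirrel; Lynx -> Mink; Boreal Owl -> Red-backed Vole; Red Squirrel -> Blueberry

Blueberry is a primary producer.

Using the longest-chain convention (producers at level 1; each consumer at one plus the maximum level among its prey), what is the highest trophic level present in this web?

Producers (level 1): Blueberry.
Blueberry → Red-backed Vole → Mink → Lynx gives Lynx level 4.
No species has a prey at level 4, so no species reaches level 5.

4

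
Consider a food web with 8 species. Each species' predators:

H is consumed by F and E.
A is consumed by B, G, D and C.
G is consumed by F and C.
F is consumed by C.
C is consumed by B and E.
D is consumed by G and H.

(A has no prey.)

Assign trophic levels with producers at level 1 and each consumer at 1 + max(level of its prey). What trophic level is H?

Trophic level 3

A is a producer → level 1.
D eats A → level 2.
H eats D → level 3.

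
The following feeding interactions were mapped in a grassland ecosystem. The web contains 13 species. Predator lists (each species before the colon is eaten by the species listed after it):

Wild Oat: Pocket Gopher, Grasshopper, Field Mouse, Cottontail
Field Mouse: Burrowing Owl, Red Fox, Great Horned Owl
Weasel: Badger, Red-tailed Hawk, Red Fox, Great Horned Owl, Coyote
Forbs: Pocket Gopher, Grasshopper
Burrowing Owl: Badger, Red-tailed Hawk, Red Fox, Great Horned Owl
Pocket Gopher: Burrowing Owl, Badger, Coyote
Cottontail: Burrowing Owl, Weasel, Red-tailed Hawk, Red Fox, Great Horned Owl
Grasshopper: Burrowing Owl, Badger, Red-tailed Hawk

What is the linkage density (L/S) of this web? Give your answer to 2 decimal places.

L/S = 2.23

There are L = 29 links among S = 13 species.
L/S = 29/13 = 2.2308 ≈ 2.23.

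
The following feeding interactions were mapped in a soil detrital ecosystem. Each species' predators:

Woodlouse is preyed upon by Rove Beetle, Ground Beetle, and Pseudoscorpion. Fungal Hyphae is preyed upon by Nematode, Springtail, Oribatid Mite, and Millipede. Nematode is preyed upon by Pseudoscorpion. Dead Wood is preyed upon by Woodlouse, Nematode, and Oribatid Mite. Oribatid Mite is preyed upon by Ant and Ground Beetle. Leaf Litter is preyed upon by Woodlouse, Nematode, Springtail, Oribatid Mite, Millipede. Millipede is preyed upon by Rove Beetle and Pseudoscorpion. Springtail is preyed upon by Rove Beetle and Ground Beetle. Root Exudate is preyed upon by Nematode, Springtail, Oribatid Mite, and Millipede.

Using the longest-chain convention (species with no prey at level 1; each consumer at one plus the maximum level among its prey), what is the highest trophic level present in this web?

Basal resources (level 1): Leaf Litter, Fungal Hyphae, Dead Wood, Root Exudate.
Leaf Litter → Oribatid Mite → Ant gives Ant level 3.
No species has a prey at level 3, so no species reaches level 4.

3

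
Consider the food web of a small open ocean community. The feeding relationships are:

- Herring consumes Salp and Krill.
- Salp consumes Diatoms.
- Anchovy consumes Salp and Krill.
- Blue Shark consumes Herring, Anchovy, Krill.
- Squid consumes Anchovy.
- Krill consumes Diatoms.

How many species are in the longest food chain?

4 species

One longest chain: Diatoms → Krill → Herring → Blue Shark.
It has 4 species and 3 links.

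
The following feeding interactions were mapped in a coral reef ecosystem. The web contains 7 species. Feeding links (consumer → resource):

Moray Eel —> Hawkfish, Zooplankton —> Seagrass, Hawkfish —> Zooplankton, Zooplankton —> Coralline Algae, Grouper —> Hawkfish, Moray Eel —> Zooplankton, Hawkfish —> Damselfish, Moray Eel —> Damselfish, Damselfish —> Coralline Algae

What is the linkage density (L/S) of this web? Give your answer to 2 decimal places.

L/S = 1.29

There are L = 9 links among S = 7 species.
L/S = 9/7 = 1.2857 ≈ 1.29.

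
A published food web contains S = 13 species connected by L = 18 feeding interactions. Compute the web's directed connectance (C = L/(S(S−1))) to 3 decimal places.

C = 0.115

The web has S = 13 species and L = 18 feeding links.
C = L / (S(S−1)) = 18 / 156 = 0.1154 ≈ 0.115.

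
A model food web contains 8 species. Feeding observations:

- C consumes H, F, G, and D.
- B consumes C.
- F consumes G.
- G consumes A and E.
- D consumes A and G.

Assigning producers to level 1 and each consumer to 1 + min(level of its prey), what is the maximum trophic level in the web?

Producers (level 1): E, H, A.
Following each consumer down to its lowest-level prey: E → G → F (levels 1 through 3).
All prey of F (G 2) are at level 2 or above, so F is at level 1 + 2 = 3.
Every consumer has at least one prey at level 2 or below, so none exceeds level 3.

3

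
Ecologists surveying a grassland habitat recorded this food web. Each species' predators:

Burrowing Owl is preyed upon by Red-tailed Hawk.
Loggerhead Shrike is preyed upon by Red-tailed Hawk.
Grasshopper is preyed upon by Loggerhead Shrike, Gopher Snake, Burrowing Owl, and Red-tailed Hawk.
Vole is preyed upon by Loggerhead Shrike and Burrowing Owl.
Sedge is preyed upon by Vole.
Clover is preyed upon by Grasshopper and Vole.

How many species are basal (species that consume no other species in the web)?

2

Basal species (no prey listed): Clover, Sedge.
Count: 2.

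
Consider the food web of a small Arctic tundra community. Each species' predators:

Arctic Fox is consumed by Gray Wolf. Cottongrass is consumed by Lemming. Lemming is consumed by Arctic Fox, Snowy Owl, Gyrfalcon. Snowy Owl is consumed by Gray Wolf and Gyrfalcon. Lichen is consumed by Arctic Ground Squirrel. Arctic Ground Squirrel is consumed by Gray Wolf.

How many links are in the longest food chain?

3 links

One longest chain: Cottongrass → Lemming → Arctic Fox → Gray Wolf.
It has 4 species and 3 links.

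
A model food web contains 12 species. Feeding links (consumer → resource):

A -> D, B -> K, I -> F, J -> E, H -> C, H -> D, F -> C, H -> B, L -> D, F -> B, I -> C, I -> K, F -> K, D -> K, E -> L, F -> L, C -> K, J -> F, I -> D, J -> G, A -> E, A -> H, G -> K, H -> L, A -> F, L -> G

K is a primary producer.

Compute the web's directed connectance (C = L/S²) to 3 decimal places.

The web has S = 12 species and L = 26 feeding links.
C = L / S² = 26 / 144 = 0.1806 ≈ 0.181.

C = 0.181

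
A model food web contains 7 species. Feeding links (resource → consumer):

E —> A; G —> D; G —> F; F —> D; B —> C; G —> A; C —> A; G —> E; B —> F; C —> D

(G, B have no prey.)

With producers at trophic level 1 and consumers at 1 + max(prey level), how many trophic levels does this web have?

3

Producers (level 1): G, B.
B → C → A gives A level 3.
No species has a prey at level 3, so no species reaches level 4.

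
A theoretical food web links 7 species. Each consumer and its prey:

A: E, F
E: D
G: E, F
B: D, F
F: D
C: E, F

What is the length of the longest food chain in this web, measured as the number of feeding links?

One longest chain: D → E → C.
It has 3 species and 2 links.

2 links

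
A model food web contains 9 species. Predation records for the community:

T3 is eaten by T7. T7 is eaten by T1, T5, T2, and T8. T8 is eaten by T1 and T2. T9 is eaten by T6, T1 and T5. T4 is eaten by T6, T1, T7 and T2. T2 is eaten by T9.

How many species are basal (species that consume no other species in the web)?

2

Basal species (no prey listed): T4, T3.
Count: 2.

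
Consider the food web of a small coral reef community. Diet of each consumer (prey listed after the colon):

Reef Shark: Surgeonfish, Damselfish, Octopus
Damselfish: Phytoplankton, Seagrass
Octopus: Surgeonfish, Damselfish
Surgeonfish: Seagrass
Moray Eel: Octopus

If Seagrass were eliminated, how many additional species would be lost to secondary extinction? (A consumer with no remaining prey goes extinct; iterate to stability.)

Remove Seagrass.
Round 1: Surgeonfish (all prey gone) → extinct.
No further losses. Total secondary extinctions: 1.

1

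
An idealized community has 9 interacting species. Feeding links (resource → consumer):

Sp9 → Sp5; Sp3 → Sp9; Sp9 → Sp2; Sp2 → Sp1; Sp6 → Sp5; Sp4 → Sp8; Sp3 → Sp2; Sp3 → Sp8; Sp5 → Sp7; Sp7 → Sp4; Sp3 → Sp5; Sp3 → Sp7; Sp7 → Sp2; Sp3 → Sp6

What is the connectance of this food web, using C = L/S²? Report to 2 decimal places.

C = 0.17

The web has S = 9 species and L = 14 feeding links.
C = L / S² = 14 / 81 = 0.1728 ≈ 0.17.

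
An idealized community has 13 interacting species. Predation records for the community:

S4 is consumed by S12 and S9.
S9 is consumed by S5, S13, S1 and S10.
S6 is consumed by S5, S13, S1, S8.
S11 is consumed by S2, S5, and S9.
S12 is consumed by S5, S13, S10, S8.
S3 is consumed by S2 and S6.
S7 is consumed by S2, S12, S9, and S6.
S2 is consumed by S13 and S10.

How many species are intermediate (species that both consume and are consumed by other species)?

4

Intermediate species (has both prey and predators): S12, S6, S9, S2.
Count: 4.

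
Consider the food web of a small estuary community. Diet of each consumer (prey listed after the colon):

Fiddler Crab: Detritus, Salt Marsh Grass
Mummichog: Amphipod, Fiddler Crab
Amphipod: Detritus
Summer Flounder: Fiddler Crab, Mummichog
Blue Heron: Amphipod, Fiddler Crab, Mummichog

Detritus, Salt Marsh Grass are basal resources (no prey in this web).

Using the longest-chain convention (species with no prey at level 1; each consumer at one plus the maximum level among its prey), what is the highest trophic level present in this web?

4

Basal resources (level 1): Detritus, Salt Marsh Grass.
Detritus → Amphipod → Mummichog → Blue Heron gives Blue Heron level 4.
No species has a prey at level 4, so no species reaches level 5.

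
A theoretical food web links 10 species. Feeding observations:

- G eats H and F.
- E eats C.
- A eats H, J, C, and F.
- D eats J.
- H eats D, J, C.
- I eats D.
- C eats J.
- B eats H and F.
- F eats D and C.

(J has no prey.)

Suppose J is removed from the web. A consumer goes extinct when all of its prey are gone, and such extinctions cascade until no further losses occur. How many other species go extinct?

9

Remove J.
Round 1: C (all prey gone), D (all prey gone) → extinct.
Round 2: H (all prey gone), I (all prey gone), F (all prey gone), E (all prey gone) → extinct.
Round 3: A (all prey gone), B (all prey gone), G (all prey gone) → extinct.
No further losses. Total secondary extinctions: 9.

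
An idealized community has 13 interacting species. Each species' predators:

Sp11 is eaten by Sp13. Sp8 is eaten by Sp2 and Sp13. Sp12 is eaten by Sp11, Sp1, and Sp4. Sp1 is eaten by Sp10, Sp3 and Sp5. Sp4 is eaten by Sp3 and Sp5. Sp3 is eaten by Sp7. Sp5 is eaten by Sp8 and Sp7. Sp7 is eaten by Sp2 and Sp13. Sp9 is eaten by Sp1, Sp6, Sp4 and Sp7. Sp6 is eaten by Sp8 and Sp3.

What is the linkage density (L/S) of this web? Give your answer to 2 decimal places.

L/S = 1.69

There are L = 22 links among S = 13 species.
L/S = 22/13 = 1.6923 ≈ 1.69.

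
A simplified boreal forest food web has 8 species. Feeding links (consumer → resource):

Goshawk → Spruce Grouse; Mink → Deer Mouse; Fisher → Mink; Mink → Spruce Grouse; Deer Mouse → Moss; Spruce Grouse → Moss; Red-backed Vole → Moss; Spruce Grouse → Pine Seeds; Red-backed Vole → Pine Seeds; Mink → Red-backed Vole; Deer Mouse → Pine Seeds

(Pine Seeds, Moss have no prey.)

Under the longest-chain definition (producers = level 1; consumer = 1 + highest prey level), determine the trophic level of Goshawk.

Pine Seeds is a producer → level 1.
Spruce Grouse eats Pine Seeds (level 1); other prey at levels: Moss 1 → level 2.
Goshawk eats Spruce Grouse → level 3.

Trophic level 3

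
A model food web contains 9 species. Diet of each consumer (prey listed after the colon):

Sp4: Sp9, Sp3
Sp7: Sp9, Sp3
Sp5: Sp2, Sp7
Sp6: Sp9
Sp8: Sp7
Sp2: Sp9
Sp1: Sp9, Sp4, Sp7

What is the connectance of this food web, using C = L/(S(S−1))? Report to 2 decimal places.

C = 0.17

The web has S = 9 species and L = 12 feeding links.
C = L / (S(S−1)) = 12 / 72 = 0.1667 ≈ 0.17.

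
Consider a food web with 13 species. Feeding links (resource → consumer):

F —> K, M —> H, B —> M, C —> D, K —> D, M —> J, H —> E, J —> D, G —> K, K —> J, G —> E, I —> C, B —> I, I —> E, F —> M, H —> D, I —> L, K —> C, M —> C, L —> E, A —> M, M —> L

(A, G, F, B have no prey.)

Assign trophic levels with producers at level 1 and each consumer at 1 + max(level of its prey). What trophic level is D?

Trophic level 4

A is a producer → level 1.
M eats A (level 1); other prey at levels: F 1, B 1 → level 2.
J eats M (level 2); other prey at levels: K 2 → level 3.
D eats J (level 3); other prey at levels: K 2, H 3, C 3 → level 4.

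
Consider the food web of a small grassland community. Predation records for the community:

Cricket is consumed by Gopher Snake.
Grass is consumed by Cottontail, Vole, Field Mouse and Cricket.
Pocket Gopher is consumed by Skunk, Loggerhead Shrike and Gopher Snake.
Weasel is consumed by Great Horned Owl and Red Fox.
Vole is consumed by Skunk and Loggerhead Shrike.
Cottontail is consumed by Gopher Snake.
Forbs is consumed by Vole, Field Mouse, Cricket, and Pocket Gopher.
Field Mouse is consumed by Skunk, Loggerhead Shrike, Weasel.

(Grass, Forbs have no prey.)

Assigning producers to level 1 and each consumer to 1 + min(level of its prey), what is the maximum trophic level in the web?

Producers (level 1): Grass, Forbs.
Following each consumer down to its lowest-level prey: Grass → Field Mouse → Weasel → Great Horned Owl (levels 1 through 4).
All prey of Great Horned Owl (Weasel 3) are at level 3 or above, so Great Horned Owl is at level 1 + 3 = 4.
Every consumer has at least one prey at level 3 or below, so none exceeds level 4.

4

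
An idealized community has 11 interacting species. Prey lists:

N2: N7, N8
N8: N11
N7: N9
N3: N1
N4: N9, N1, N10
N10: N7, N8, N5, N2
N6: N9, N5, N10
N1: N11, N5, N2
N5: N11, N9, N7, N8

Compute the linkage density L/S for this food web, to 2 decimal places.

L/S = 2.00

There are L = 22 links among S = 11 species.
L/S = 22/11 = 2.0000 ≈ 2.00.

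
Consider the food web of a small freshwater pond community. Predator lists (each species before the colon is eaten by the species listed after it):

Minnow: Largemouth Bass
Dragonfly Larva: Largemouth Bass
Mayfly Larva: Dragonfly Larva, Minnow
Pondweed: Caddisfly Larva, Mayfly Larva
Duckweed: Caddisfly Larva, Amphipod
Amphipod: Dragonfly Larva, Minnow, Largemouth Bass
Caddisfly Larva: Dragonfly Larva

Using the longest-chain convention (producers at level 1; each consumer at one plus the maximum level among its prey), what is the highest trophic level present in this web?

4

Producers (level 1): Pondweed, Duckweed.
Pondweed → Caddisfly Larva → Dragonfly Larva → Largemouth Bass gives Largemouth Bass level 4.
No species has a prey at level 4, so no species reaches level 5.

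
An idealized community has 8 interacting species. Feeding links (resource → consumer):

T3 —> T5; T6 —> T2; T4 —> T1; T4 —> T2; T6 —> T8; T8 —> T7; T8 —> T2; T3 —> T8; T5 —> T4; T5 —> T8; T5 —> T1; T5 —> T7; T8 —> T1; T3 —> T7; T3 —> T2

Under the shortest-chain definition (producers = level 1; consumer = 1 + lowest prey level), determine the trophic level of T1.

Trophic level 3

T3 is a producer → level 1.
T5 eats T3 → level 2.
T1 eats T5 → level 3.
No prey of T1 is below level 2, so 3 is the minimum.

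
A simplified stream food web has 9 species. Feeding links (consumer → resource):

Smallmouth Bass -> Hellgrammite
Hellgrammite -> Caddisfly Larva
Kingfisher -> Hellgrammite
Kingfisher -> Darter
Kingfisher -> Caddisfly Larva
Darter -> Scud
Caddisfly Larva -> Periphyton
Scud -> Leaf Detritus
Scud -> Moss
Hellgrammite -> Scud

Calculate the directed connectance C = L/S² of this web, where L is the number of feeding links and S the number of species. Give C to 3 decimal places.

C = 0.123

The web has S = 9 species and L = 10 feeding links.
C = L / S² = 10 / 81 = 0.1235 ≈ 0.123.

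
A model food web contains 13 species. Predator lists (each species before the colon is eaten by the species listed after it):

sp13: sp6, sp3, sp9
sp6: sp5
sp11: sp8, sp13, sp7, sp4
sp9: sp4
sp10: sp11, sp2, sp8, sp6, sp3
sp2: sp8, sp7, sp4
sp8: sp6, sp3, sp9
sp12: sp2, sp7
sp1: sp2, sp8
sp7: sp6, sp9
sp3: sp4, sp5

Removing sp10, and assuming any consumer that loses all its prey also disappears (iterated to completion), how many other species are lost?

Remove sp10.
Round 1: sp11 (all prey gone) → extinct.
Round 2: sp13 (all prey gone) → extinct.
No further losses. Total secondary extinctions: 2.

2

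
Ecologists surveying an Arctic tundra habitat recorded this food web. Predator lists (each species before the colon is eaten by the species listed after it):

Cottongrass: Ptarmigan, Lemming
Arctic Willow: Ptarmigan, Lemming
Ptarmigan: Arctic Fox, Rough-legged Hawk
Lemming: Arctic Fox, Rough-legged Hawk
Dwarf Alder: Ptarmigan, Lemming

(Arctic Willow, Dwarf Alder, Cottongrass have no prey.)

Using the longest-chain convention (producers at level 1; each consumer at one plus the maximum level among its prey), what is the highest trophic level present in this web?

3

Producers (level 1): Arctic Willow, Dwarf Alder, Cottongrass.
Arctic Willow → Ptarmigan → Rough-legged Hawk gives Rough-legged Hawk level 3.
No species has a prey at level 3, so no species reaches level 4.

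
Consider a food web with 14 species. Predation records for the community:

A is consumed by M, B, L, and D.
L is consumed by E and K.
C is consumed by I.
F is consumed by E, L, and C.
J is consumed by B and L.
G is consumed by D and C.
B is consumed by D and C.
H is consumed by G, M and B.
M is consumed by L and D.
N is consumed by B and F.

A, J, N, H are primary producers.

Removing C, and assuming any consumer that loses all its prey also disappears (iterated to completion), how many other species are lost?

Remove C.
Round 1: I (all prey gone) → extinct.
No further losses. Total secondary extinctions: 1.

1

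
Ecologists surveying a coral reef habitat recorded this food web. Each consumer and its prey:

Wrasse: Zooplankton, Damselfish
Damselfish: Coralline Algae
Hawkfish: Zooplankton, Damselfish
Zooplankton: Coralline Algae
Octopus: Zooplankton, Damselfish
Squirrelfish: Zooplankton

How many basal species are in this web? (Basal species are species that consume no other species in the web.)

1

Basal species (no prey listed): Coralline Algae.
Count: 1.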